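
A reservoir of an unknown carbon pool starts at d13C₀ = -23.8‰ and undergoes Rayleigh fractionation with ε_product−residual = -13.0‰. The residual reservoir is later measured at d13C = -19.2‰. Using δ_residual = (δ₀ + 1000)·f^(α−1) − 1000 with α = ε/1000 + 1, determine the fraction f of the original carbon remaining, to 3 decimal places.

α − 1 = ε/1000 = -0.0130
(δ_res + 1000)/(δ₀ + 1000) = (-19.2 + 1000)/(-23.8 + 1000) = 980.8/976.2 = 1.004712
f = 1.004712^(1/-0.0130) = exp(ln(1.004712)/-0.0130) = exp(0.00470/-0.0130)
f = exp(-0.3616) = 0.6965

0.697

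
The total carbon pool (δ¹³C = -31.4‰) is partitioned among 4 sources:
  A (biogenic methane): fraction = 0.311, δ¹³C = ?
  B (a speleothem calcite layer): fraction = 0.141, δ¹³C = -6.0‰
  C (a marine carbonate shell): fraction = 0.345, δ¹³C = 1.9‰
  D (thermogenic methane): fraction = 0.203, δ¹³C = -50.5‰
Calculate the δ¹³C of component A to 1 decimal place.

Isotope mass balance: δ_bulk = Σ fᵢ·δᵢ.
-31.4 = 0.311×δ_A + 0.141×(-6.0) + 0.345×(1.9) + 0.203×(-50.5)
0.311·δ_A = -31.4 − (-10.442) = -20.958
δ_A = -20.958 / 0.311 = -67.39‰

-67.4‰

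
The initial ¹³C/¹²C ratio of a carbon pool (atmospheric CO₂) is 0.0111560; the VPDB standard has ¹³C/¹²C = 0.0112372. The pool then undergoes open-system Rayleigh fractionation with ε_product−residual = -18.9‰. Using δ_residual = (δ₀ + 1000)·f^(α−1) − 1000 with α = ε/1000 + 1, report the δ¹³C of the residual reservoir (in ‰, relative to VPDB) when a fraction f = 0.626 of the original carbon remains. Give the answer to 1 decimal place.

δ₀ = (0.0111560/0.0112372 − 1)×1000 = (0.992774 − 1)×1000 = -7.226‰
α − 1 = ε/1000 = -0.0189
f^(α−1) = 0.626^(-0.0189) = 1.008892
δ_res = (-7.226 + 1000) × 1.008892 − 1000 = 1001.602 − 1000 = 1.60‰

1.6‰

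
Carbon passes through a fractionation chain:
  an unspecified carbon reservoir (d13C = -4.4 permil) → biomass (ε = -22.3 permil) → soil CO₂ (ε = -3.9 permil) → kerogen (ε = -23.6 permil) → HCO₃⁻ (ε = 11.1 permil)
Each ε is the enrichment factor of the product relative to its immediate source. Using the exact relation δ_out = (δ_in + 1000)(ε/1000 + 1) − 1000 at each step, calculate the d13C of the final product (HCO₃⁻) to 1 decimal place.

-42.8 permil

step 1: δ = (-4.40 + 1000)·(-22.3/1000 + 1) − 1000 = -26.60 permil
step 2: δ = (-26.60 + 1000)·(-3.9/1000 + 1) − 1000 = -30.40 permil
step 3: δ = (-30.40 + 1000)·(-23.6/1000 + 1) − 1000 = -53.28 permil
step 4: δ = (-53.28 + 1000)·(11.1/1000 + 1) − 1000 = -42.77 permil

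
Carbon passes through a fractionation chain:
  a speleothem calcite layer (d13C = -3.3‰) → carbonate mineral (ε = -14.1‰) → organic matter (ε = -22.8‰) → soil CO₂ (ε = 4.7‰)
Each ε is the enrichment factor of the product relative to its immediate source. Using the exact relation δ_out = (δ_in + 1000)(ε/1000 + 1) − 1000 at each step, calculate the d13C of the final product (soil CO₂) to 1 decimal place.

-35.2‰

step 1: δ = (-3.30 + 1000)·(-14.1/1000 + 1) − 1000 = -17.35‰
step 2: δ = (-17.35 + 1000)·(-22.8/1000 + 1) − 1000 = -39.76‰
step 3: δ = (-39.76 + 1000)·(4.7/1000 + 1) − 1000 = -35.24‰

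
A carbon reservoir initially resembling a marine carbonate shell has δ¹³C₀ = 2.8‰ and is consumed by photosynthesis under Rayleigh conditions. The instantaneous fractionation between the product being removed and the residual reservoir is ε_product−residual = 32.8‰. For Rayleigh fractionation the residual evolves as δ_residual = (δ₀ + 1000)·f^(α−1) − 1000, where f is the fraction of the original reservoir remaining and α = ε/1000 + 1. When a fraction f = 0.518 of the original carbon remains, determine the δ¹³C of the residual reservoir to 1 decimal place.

Rayleigh residual: δ_res = (δ₀ + 1000)·f^(α−1) − 1000
α = ε/1000 + 1 = 1.03280, so α − 1 = 0.03280
f^(α−1) = 0.518^(0.03280) = 0.978656
δ_res = (2.8 + 1000) × 0.978656 − 1000 = 981.396 − 1000 = -18.60‰

-18.6‰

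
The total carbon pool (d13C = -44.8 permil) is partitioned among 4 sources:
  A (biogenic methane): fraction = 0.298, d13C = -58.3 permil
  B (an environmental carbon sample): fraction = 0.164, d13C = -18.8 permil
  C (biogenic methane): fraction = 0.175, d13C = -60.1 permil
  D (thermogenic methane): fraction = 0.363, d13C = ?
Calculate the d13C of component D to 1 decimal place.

-38.1 permil

Isotope mass balance: δ_bulk = Σ fᵢ·δᵢ.
-44.8 = 0.298×(-58.3) + 0.164×(-18.8) + 0.175×(-60.1) + 0.363×δ_D
0.363·δ_D = -44.8 − (-30.974) = -13.826
δ_D = -13.826 / 0.363 = -38.09 permil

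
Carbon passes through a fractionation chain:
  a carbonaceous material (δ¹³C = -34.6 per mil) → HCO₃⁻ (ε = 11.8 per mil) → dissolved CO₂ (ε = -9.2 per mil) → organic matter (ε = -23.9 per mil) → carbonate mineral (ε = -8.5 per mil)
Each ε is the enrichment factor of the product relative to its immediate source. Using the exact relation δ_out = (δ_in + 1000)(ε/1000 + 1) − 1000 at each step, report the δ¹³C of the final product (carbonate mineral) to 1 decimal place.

-63.4 per mil

step 1: δ = (-34.60 + 1000)·(11.8/1000 + 1) − 1000 = -23.21 per mil
step 2: δ = (-23.21 + 1000)·(-9.2/1000 + 1) − 1000 = -32.19 per mil
step 3: δ = (-32.19 + 1000)·(-23.9/1000 + 1) − 1000 = -55.33 per mil
step 4: δ = (-55.33 + 1000)·(-8.5/1000 + 1) − 1000 = -63.36 per mil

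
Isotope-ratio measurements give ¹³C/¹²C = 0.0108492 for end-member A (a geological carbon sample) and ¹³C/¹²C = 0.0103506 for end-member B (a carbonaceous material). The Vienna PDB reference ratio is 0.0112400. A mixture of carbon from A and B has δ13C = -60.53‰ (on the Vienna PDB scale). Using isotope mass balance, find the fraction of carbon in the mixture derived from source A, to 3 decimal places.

0.419

δ_A = (0.0108492/0.0112400 − 1)×1000 = (0.965231 − 1)×1000 = -34.769‰
δ_B = (0.0103506/0.0112400 − 1)×1000 = (0.920872 − 1)×1000 = -79.128‰
f_A = (δ_mix − δ_B)/(δ_A − δ_B) = (-60.53 − (-79.128))/(-34.769 − (-79.128))
f_A = 18.598 / 44.359 = 0.4193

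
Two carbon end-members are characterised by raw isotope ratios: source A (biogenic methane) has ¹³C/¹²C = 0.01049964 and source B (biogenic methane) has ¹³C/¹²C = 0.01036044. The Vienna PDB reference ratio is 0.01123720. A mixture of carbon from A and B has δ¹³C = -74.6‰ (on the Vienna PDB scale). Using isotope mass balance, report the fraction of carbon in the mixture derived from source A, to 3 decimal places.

0.276

δ_A = (0.01049964/0.01123720 − 1)×1000 = (0.934364 − 1)×1000 = -65.636‰
δ_B = (0.01036044/0.01123720 − 1)×1000 = (0.921977 − 1)×1000 = -78.023‰
f_A = (δ_mix − δ_B)/(δ_A − δ_B) = (-74.6 − (-78.023))/(-65.636 − (-78.023))
f_A = 3.423 / 12.387 = 0.2763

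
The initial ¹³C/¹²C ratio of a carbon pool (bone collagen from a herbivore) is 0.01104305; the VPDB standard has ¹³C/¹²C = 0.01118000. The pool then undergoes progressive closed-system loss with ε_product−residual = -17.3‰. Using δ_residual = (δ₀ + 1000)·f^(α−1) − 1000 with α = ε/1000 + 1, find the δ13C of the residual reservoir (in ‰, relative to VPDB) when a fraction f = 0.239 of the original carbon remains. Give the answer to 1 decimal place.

12.5‰

δ₀ = (0.01104305/0.01118000 − 1)×1000 = (0.987750 − 1)×1000 = -12.250‰
α − 1 = ε/1000 = -0.0173
f^(α−1) = 0.239^(-0.0173) = 1.025070
δ_res = (-12.250 + 1000) × 1.025070 − 1000 = 1012.514 − 1000 = 12.51‰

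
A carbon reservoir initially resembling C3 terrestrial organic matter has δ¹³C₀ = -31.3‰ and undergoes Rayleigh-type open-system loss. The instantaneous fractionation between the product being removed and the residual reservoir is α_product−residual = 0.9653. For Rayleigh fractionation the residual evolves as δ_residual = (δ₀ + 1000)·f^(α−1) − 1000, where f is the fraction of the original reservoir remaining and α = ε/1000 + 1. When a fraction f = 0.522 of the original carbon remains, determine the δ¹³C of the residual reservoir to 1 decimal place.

-9.2‰

Rayleigh residual: δ_res = (δ₀ + 1000)·f^(α−1) − 1000
α − 1 = -0.03470
f^(α−1) = 0.522^(-0.03470) = 1.022814
δ_res = (-31.3 + 1000) × 1.022814 − 1000 = 990.800 − 1000 = -9.20‰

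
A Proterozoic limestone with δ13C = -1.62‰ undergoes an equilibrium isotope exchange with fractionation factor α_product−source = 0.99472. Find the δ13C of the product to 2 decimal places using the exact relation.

-6.89‰

δ_product = (δ_source + 1000)·α − 1000
δ_product = (-1.62 + 1000) × 0.99472 − 1000
δ_product = 993.109 − 1000 = -6.891‰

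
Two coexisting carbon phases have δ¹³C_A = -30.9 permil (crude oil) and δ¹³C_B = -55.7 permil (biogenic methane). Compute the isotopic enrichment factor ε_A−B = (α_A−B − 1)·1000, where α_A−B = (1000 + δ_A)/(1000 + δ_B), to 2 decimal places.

26.26 permil

α_A−B = (1000 + -30.9) / (1000 + -55.7) = 969.1 / 944.3 = 1.026263
ε_A−B = (1.026263 − 1) × 1000 = 26.263 permil
(The approximation ε ≈ δ_A − δ_B would give 24.8 permil.)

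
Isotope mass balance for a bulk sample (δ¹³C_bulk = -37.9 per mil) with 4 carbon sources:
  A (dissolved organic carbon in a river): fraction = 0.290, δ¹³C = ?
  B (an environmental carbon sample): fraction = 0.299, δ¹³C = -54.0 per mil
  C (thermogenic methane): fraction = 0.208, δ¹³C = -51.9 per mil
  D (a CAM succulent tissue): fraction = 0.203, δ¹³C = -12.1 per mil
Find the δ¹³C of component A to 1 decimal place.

-29.3 per mil

Isotope mass balance: δ_bulk = Σ fᵢ·δᵢ.
-37.9 = 0.290×δ_A + 0.299×(-54.0) + 0.208×(-51.9) + 0.203×(-12.1)
0.290·δ_A = -37.9 − (-29.398) = -8.502
δ_A = -8.502 / 0.290 = -29.32 per mil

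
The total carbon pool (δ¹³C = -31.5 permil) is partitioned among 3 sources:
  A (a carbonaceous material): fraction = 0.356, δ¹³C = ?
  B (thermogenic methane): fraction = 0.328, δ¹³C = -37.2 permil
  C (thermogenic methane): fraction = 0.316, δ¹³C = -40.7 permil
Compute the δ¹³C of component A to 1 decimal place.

Isotope mass balance: δ_bulk = Σ fᵢ·δᵢ.
-31.5 = 0.356×δ_A + 0.328×(-37.2) + 0.316×(-40.7)
0.356·δ_A = -31.5 − (-25.063) = -6.437
δ_A = -6.437 / 0.356 = -18.08 permil

-18.1 permil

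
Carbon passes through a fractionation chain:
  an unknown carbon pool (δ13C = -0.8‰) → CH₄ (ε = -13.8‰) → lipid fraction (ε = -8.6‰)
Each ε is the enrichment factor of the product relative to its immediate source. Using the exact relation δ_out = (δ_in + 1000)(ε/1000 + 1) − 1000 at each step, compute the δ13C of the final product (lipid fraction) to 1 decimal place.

-23.1‰

step 1: δ = (-0.80 + 1000)·(-13.8/1000 + 1) − 1000 = -14.59‰
step 2: δ = (-14.59 + 1000)·(-8.6/1000 + 1) − 1000 = -23.06‰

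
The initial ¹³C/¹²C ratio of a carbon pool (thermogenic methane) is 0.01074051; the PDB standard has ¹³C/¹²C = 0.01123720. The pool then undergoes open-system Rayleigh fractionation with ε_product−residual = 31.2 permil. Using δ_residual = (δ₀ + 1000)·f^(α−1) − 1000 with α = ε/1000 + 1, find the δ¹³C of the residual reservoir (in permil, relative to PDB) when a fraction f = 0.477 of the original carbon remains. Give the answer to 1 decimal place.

-66.0 permil

δ₀ = (0.01074051/0.01123720 − 1)×1000 = (0.955799 − 1)×1000 = -44.201 permil
α − 1 = ε/1000 = 0.0312
f^(α−1) = 0.477^(0.0312) = 0.977169
δ_res = (-44.201 + 1000) × 0.977169 − 1000 = 933.978 − 1000 = -66.02 permil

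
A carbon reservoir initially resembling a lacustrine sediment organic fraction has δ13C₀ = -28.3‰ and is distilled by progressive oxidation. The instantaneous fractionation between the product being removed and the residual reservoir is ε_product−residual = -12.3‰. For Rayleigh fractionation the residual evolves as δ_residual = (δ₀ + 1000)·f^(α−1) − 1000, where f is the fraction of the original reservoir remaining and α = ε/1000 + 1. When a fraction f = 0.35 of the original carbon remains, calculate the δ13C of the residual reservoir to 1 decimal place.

Rayleigh residual: δ_res = (δ₀ + 1000)·f^(α−1) − 1000
α = ε/1000 + 1 = 0.98770, so α − 1 = -0.01230
f^(α−1) = 0.35^(-0.01230) = 1.012997
δ_res = (-28.3 + 1000) × 1.012997 − 1000 = 984.329 − 1000 = -15.67‰

-15.7‰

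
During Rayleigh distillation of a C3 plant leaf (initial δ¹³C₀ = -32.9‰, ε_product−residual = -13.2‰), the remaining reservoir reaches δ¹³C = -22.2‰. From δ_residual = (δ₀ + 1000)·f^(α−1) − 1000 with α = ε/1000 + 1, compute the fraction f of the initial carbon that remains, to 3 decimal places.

0.434

α − 1 = ε/1000 = -0.0132
(δ_res + 1000)/(δ₀ + 1000) = (-22.2 + 1000)/(-32.9 + 1000) = 977.8/967.1 = 1.011064
f = 1.011064^(1/-0.0132) = exp(ln(1.011064)/-0.0132) = exp(0.01100/-0.0132)
f = exp(-0.8336) = 0.4345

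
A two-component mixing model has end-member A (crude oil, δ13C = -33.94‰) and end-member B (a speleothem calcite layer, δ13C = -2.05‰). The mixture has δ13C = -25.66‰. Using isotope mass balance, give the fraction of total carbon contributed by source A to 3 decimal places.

0.740

δ_mix = f_A·δ_A + (1 − f_A)·δ_B  ⇒  f_A = (δ_mix − δ_B)/(δ_A − δ_B)
f_A = (-25.66 − (-2.05)) / (-33.94 − (-2.05))
f_A = -23.61 / -31.89 = 0.7404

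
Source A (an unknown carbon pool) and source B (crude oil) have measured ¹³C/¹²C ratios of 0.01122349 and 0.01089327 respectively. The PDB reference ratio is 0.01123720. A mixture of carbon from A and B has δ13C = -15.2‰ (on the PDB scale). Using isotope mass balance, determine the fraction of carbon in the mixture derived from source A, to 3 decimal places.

0.524

δ_A = (0.01122349/0.01123720 − 1)×1000 = (0.998780 − 1)×1000 = -1.220‰
δ_B = (0.01089327/0.01123720 − 1)×1000 = (0.969394 − 1)×1000 = -30.606‰
f_A = (δ_mix − δ_B)/(δ_A − δ_B) = (-15.2 − (-30.606))/(-1.220 − (-30.606))
f_A = 15.406 / 29.386 = 0.5243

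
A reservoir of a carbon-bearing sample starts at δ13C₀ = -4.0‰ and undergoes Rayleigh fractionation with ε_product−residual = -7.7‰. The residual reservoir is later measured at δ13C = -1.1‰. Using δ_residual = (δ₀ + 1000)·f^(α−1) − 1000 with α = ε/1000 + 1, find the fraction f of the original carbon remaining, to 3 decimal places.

0.686

α − 1 = ε/1000 = -0.0077
(δ_res + 1000)/(δ₀ + 1000) = (-1.1 + 1000)/(-4.0 + 1000) = 998.9/996.0 = 1.002912
f = 1.002912^(1/-0.0077) = exp(ln(1.002912)/-0.0077) = exp(0.00291/-0.0077)
f = exp(-0.3776) = 0.6855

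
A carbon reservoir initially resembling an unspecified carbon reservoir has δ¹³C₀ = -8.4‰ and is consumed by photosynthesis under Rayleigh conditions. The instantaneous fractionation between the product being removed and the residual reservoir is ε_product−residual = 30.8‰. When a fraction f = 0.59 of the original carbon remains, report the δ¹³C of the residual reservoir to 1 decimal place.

Rayleigh residual: δ_res = (δ₀ + 1000)·f^(α−1) − 1000
α = ε/1000 + 1 = 1.03080, so α − 1 = 0.03080
f^(α−1) = 0.59^(0.03080) = 0.983880
δ_res = (-8.4 + 1000) × 0.983880 − 1000 = 975.616 − 1000 = -24.38‰

-24.4‰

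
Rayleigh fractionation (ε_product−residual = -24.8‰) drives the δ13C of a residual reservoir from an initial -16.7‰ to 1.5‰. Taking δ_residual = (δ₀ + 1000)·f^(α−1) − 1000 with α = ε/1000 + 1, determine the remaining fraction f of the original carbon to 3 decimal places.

α − 1 = ε/1000 = -0.0248
(δ_res + 1000)/(δ₀ + 1000) = (1.5 + 1000)/(-16.7 + 1000) = 1001.5/983.3 = 1.018509
f = 1.018509^(1/-0.0248) = exp(ln(1.018509)/-0.0248) = exp(0.01834/-0.0248)
f = exp(-0.7395) = 0.4773

0.477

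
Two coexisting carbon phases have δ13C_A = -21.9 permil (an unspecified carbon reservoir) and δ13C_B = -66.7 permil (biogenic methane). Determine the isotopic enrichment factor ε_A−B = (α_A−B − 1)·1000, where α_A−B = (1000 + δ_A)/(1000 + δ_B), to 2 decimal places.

48.00 permil

α_A−B = (1000 + -21.9) / (1000 + -66.7) = 978.1 / 933.3 = 1.048002
ε_A−B = (1.048002 − 1) × 1000 = 48.002 permil
(The approximation ε ≈ δ_A − δ_B would give 44.8 permil.)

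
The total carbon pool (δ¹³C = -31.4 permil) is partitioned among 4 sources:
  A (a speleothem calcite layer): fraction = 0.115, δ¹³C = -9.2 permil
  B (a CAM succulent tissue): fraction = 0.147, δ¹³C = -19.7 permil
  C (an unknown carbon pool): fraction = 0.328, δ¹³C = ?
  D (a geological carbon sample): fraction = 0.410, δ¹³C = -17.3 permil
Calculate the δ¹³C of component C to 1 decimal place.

Isotope mass balance: δ_bulk = Σ fᵢ·δᵢ.
-31.4 = 0.115×(-9.2) + 0.147×(-19.7) + 0.328×δ_C + 0.410×(-17.3)
0.328·δ_C = -31.4 − (-11.047) = -20.353
δ_C = -20.353 / 0.328 = -62.05 permil

-62.1 permil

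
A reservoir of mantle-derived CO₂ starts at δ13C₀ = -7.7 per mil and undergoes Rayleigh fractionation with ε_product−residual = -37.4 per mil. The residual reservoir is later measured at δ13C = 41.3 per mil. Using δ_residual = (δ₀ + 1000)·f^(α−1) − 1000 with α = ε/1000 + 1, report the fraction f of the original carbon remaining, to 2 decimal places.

α − 1 = ε/1000 = -0.0374
(δ_res + 1000)/(δ₀ + 1000) = (41.3 + 1000)/(-7.7 + 1000) = 1041.3/992.3 = 1.049380
f = 1.049380^(1/-0.0374) = exp(ln(1.049380)/-0.0374) = exp(0.04820/-0.0374)
f = exp(-1.2888) = 0.2756

0.28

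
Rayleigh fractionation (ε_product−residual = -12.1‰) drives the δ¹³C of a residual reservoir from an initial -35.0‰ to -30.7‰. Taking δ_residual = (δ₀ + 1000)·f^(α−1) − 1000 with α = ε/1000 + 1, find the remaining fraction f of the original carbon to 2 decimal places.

α − 1 = ε/1000 = -0.0121
(δ_res + 1000)/(δ₀ + 1000) = (-30.7 + 1000)/(-35.0 + 1000) = 969.3/965.0 = 1.004456
f = 1.004456^(1/-0.0121) = exp(ln(1.004456)/-0.0121) = exp(0.00445/-0.0121)
f = exp(-0.3674) = 0.6925

0.69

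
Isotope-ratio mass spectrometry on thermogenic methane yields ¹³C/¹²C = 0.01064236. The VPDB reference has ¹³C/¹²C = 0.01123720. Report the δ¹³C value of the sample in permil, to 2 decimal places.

δ¹³C = (R_sample / R_standard − 1) × 1000
R_sample / R_standard = 0.01064236 / 0.01123720 = 0.947065
δ¹³C = (0.947065 − 1) × 1000 = -52.935 permil

-52.93 permil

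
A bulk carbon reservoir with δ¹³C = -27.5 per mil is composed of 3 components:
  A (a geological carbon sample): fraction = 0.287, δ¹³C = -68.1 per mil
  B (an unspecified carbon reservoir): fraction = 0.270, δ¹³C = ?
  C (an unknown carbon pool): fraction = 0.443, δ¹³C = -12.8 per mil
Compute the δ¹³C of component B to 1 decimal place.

-8.5 per mil

Isotope mass balance: δ_bulk = Σ fᵢ·δᵢ.
-27.5 = 0.287×(-68.1) + 0.270×δ_B + 0.443×(-12.8)
0.270·δ_B = -27.5 − (-25.215) = -2.285
δ_B = -2.285 / 0.270 = -8.46 per mil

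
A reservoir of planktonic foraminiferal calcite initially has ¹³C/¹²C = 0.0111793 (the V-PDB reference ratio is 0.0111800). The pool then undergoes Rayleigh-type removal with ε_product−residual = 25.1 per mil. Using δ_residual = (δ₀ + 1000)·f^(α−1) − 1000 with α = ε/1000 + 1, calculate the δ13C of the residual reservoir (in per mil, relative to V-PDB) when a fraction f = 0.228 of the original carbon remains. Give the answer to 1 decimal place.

δ₀ = (0.0111793/0.0111800 − 1)×1000 = (0.999937 − 1)×1000 = -0.063 per mil
α − 1 = ε/1000 = 0.0251
f^(α−1) = 0.228^(0.0251) = 0.963572
δ_res = (-0.063 + 1000) × 0.963572 − 1000 = 963.512 − 1000 = -36.49 per mil

-36.5 per mil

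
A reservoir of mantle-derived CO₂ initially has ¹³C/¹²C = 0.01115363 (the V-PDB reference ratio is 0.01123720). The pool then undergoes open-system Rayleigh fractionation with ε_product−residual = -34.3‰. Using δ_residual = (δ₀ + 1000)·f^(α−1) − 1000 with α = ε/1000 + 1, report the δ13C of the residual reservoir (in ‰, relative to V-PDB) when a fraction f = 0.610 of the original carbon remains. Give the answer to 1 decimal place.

9.5‰

δ₀ = (0.01115363/0.01123720 − 1)×1000 = (0.992563 − 1)×1000 = -7.437‰
α − 1 = ε/1000 = -0.0343
f^(α−1) = 0.610^(-0.0343) = 1.017099
δ_res = (-7.437 + 1000) × 1.017099 − 1000 = 1009.535 − 1000 = 9.53‰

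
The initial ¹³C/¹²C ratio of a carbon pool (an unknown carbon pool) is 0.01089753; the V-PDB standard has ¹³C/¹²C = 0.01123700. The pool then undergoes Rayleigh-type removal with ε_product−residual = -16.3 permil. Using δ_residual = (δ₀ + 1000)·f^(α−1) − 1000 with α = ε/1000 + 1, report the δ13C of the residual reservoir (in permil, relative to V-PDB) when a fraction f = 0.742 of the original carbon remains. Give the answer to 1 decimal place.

δ₀ = (0.01089753/0.01123700 − 1)×1000 = (0.969790 − 1)×1000 = -30.210 permil
α − 1 = ε/1000 = -0.0163
f^(α−1) = 0.742^(-0.0163) = 1.004876
δ_res = (-30.210 + 1000) × 1.004876 − 1000 = 974.519 − 1000 = -25.48 permil

-25.5 permil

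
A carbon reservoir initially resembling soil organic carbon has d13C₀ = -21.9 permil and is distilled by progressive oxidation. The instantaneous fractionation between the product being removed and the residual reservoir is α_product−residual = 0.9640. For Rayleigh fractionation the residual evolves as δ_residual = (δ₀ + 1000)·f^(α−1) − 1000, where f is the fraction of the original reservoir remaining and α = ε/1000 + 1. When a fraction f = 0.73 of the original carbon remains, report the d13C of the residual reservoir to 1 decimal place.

Rayleigh residual: δ_res = (δ₀ + 1000)·f^(α−1) − 1000
α − 1 = -0.03600
f^(α−1) = 0.73^(-0.03600) = 1.011394
δ_res = (-21.9 + 1000) × 1.011394 − 1000 = 989.244 − 1000 = -10.76 permil

-10.8 permil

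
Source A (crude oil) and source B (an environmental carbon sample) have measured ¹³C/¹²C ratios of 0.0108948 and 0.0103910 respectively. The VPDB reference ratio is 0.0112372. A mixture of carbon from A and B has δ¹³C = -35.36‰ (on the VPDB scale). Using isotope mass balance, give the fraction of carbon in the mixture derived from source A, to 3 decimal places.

0.891

δ_A = (0.0108948/0.0112372 − 1)×1000 = (0.969530 − 1)×1000 = -30.470‰
δ_B = (0.0103910/0.0112372 − 1)×1000 = (0.924697 − 1)×1000 = -75.303‰
f_A = (δ_mix − δ_B)/(δ_A − δ_B) = (-35.36 − (-75.303))/(-30.470 − (-75.303))
f_A = 39.943 / 44.833 = 0.8909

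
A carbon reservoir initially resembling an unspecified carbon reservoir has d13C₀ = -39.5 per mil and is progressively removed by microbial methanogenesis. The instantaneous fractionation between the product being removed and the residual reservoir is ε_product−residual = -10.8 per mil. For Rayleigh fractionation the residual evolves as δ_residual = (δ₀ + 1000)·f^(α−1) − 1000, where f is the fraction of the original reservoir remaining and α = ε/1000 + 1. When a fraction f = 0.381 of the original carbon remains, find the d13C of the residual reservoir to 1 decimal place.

Rayleigh residual: δ_res = (δ₀ + 1000)·f^(α−1) − 1000
α = ε/1000 + 1 = 0.98920, so α − 1 = -0.01080
f^(α−1) = 0.381^(-0.01080) = 1.010476
δ_res = (-39.5 + 1000) × 1.010476 − 1000 = 970.562 − 1000 = -29.44 per mil

-29.4 per mil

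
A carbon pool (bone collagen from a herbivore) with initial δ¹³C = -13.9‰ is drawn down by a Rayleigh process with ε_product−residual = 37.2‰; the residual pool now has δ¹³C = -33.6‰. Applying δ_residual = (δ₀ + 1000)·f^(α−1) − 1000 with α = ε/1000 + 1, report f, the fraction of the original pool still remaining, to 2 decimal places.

0.58

α − 1 = ε/1000 = 0.0372
(δ_res + 1000)/(δ₀ + 1000) = (-33.6 + 1000)/(-13.9 + 1000) = 966.4/986.1 = 0.980022
f = 0.980022^(1/0.0372) = exp(ln(0.980022)/0.0372) = exp(-0.02018/0.0372)
f = exp(-0.5425) = 0.5813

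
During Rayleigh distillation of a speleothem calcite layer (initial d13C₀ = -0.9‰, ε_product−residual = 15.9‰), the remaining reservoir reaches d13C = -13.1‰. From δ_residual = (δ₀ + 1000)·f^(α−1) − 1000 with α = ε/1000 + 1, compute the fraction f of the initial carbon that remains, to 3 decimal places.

α − 1 = ε/1000 = 0.0159
(δ_res + 1000)/(δ₀ + 1000) = (-13.1 + 1000)/(-0.9 + 1000) = 986.9/999.1 = 0.987789
f = 0.987789^(1/0.0159) = exp(ln(0.987789)/0.0159) = exp(-0.01229/0.0159)
f = exp(-0.7727) = 0.4618

0.462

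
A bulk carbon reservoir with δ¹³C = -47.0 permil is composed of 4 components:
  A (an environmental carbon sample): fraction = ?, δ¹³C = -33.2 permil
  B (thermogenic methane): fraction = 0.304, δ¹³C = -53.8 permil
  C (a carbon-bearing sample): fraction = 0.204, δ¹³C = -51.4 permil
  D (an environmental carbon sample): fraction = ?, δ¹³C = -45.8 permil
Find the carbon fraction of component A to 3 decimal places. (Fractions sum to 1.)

Let f_A and f_D be the unknown fractions; fractions sum to 1 so f_A + f_D = 0.492.
Mass balance: Σ fᵢ·δᵢ = δ_bulk ⇒ f_A·(-33.2) + f_D·(-45.8) = -47.0 − (-26.841) = -20.159
Substitute f_D = 0.492 − f_A:
f_A·(-33.2 − -45.8) = -20.159 − 0.492×(-45.8) = 2.374
f_A = 2.374 / 12.6 = 0.1884

0.188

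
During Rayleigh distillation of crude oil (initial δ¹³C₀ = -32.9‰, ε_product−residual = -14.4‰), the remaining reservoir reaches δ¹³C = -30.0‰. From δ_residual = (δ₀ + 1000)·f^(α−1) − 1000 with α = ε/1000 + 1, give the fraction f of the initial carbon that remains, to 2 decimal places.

0.81

α − 1 = ε/1000 = -0.0144
(δ_res + 1000)/(δ₀ + 1000) = (-30.0 + 1000)/(-32.9 + 1000) = 970.0/967.1 = 1.002999
f = 1.002999^(1/-0.0144) = exp(ln(1.002999)/-0.0144) = exp(0.00299/-0.0144)
f = exp(-0.2079) = 0.8123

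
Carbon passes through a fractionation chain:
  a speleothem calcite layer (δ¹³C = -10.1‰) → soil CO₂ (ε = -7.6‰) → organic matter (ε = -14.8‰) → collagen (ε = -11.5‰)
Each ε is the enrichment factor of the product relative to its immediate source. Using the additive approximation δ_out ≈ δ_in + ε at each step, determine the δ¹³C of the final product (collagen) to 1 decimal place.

step 1: δ ≈ -10.1 + (-7.6) = -17.7‰
step 2: δ ≈ -17.7 + (-14.8) = -32.5‰
step 3: δ ≈ -32.5 + (-11.5) = -44.0‰

-44.0‰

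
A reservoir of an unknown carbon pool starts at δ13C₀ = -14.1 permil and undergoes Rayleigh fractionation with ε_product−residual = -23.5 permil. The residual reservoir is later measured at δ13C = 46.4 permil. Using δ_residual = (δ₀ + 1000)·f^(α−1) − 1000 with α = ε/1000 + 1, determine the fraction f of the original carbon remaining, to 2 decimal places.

0.08

α − 1 = ε/1000 = -0.0235
(δ_res + 1000)/(δ₀ + 1000) = (46.4 + 1000)/(-14.1 + 1000) = 1046.4/985.9 = 1.061365
f = 1.061365^(1/-0.0235) = exp(ln(1.061365)/-0.0235) = exp(0.05956/-0.0235)
f = exp(-2.5343) = 0.0793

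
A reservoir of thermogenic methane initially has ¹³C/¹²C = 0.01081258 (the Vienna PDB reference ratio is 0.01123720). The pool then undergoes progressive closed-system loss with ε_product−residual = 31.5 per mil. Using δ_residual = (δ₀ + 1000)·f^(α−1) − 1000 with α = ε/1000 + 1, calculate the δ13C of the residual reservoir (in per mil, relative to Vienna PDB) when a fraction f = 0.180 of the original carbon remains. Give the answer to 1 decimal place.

-88.4 per mil

δ₀ = (0.01081258/0.01123720 − 1)×1000 = (0.962213 − 1)×1000 = -37.787 per mil
α − 1 = ε/1000 = 0.0315
f^(α−1) = 0.180^(0.0315) = 0.947417
δ_res = (-37.787 + 1000) × 0.947417 − 1000 = 911.617 − 1000 = -88.38 per mil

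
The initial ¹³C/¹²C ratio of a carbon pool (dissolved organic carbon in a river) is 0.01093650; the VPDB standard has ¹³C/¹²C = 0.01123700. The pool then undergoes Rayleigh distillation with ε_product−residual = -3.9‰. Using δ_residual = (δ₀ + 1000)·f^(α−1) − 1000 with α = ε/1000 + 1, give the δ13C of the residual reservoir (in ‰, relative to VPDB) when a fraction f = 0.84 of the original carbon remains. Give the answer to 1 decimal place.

δ₀ = (0.01093650/0.01123700 − 1)×1000 = (0.973258 − 1)×1000 = -26.742‰
α − 1 = ε/1000 = -0.0039
f^(α−1) = 0.84^(-0.0039) = 1.000680
δ_res = (-26.742 + 1000) × 1.000680 − 1000 = 973.920 − 1000 = -26.08‰

-26.1‰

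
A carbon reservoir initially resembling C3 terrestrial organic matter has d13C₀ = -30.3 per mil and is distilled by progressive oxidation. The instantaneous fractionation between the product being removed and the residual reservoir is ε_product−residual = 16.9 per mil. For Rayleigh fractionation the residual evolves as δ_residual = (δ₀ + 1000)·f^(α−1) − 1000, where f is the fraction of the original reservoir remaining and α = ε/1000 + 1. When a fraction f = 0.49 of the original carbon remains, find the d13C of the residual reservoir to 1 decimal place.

-41.9 per mil

Rayleigh residual: δ_res = (δ₀ + 1000)·f^(α−1) − 1000
α = ε/1000 + 1 = 1.01690, so α − 1 = 0.01690
f^(α−1) = 0.49^(0.01690) = 0.988017
δ_res = (-30.3 + 1000) × 0.988017 − 1000 = 958.080 − 1000 = -41.92 per mil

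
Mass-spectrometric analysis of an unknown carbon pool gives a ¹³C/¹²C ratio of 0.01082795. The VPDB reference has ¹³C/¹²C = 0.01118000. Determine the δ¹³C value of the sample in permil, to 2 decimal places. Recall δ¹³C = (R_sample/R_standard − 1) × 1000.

-31.49 permil

δ¹³C = (R_sample / R_standard − 1) × 1000
R_sample / R_standard = 0.01082795 / 0.01118000 = 0.968511
δ¹³C = (0.968511 − 1) × 1000 = -31.489 permil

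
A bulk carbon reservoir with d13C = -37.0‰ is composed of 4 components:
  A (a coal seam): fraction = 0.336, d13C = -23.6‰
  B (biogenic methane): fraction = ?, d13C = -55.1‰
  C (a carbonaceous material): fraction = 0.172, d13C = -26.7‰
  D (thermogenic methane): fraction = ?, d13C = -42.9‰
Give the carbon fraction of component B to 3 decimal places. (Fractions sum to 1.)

Let f_B and f_D be the unknown fractions; fractions sum to 1 so f_B + f_D = 0.492.
Mass balance: Σ fᵢ·δᵢ = δ_bulk ⇒ f_B·(-55.1) + f_D·(-42.9) = -37.0 − (-12.522) = -24.478
Substitute f_D = 0.492 − f_B:
f_B·(-55.1 − -42.9) = -24.478 − 0.492×(-42.9) = -3.371
f_B = -3.371 / -12.2 = 0.2763

0.276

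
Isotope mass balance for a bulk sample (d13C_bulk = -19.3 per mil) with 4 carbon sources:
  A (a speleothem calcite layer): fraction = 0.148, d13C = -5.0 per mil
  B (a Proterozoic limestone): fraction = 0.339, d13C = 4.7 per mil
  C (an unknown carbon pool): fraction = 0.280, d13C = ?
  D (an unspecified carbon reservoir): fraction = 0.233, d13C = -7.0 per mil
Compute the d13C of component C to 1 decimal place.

Isotope mass balance: δ_bulk = Σ fᵢ·δᵢ.
-19.3 = 0.148×(-5.0) + 0.339×(4.7) + 0.280×δ_C + 0.233×(-7.0)
0.280·δ_C = -19.3 − (-0.778) = -18.522
δ_C = -18.522 / 0.280 = -66.15 per mil

-66.2 per mil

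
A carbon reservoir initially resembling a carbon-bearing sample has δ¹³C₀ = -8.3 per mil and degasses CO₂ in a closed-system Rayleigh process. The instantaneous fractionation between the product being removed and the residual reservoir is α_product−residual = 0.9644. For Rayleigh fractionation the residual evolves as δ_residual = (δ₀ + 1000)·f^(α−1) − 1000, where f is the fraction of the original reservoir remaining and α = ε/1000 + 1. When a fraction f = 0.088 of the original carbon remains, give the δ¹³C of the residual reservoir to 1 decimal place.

Rayleigh residual: δ_res = (δ₀ + 1000)·f^(α−1) − 1000
α − 1 = -0.03560
f^(α−1) = 0.088^(-0.03560) = 1.090376
δ_res = (-8.3 + 1000) × 1.090376 − 1000 = 1081.326 − 1000 = 81.33 per mil

81.3 per mil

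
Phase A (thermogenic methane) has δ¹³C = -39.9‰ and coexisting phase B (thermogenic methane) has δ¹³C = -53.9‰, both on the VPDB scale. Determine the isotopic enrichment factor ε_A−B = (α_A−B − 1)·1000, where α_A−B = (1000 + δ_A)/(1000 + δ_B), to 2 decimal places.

α_A−B = (1000 + -39.9) / (1000 + -53.9) = 960.1 / 946.1 = 1.014798
ε_A−B = (1.014798 − 1) × 1000 = 14.798‰
(The approximation ε ≈ δ_A − δ_B would give 14.0‰.)

14.80‰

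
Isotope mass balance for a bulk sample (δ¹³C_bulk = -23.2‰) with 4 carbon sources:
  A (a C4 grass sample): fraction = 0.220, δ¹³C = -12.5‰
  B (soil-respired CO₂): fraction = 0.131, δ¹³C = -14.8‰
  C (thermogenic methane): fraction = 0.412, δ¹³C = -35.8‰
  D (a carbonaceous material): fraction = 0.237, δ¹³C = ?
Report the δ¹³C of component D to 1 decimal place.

-15.9‰

Isotope mass balance: δ_bulk = Σ fᵢ·δᵢ.
-23.2 = 0.220×(-12.5) + 0.131×(-14.8) + 0.412×(-35.8) + 0.237×δ_D
0.237·δ_D = -23.2 − (-19.438) = -3.762
δ_D = -3.762 / 0.237 = -15.87‰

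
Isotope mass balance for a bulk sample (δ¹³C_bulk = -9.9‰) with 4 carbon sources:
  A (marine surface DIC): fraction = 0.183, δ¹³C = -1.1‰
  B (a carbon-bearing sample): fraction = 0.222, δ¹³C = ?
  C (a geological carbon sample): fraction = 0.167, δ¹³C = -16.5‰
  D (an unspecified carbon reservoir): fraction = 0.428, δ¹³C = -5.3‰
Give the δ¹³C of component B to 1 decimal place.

Isotope mass balance: δ_bulk = Σ fᵢ·δᵢ.
-9.9 = 0.183×(-1.1) + 0.222×δ_B + 0.167×(-16.5) + 0.428×(-5.3)
0.222·δ_B = -9.9 − (-5.225) = -4.675
δ_B = -4.675 / 0.222 = -21.06‰

-21.1‰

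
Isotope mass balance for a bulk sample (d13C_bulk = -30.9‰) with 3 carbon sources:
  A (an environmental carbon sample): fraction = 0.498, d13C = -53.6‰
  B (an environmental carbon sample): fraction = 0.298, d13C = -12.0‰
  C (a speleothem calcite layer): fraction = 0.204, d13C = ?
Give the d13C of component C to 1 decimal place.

-3.1‰

Isotope mass balance: δ_bulk = Σ fᵢ·δᵢ.
-30.9 = 0.498×(-53.6) + 0.298×(-12.0) + 0.204×δ_C
0.204·δ_C = -30.9 − (-30.269) = -0.631
δ_C = -0.631 / 0.204 = -3.09‰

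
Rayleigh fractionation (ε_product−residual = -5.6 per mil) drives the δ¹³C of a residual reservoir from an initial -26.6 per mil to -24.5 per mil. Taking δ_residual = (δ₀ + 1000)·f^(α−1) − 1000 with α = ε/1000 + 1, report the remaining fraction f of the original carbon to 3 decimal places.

α − 1 = ε/1000 = -0.0056
(δ_res + 1000)/(δ₀ + 1000) = (-24.5 + 1000)/(-26.6 + 1000) = 975.5/973.4 = 1.002157
f = 1.002157^(1/-0.0056) = exp(ln(1.002157)/-0.0056) = exp(0.00216/-0.0056)
f = exp(-0.3848) = 0.6806

0.681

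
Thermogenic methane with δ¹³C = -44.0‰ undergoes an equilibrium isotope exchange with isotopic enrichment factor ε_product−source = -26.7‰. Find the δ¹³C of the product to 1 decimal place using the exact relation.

-69.5‰

Exactly, δ_product = (δ_source + 1000)·(ε/1000 + 1) − 1000.
δ_product = (-44.0 + 1000) × (-26.7/1000 + 1) − 1000
δ_product = -69.53‰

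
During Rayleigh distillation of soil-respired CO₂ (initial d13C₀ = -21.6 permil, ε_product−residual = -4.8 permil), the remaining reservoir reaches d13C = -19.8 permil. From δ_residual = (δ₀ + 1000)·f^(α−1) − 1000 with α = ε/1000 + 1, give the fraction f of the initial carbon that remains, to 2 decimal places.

α − 1 = ε/1000 = -0.0048
(δ_res + 1000)/(δ₀ + 1000) = (-19.8 + 1000)/(-21.6 + 1000) = 980.2/978.4 = 1.001840
f = 1.001840^(1/-0.0048) = exp(ln(1.001840)/-0.0048) = exp(0.00184/-0.0048)
f = exp(-0.3829) = 0.6819

0.68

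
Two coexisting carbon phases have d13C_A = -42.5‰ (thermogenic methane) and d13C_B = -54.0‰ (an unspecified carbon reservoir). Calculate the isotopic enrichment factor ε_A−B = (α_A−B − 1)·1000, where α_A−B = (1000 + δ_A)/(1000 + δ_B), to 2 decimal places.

α_A−B = (1000 + -42.5) / (1000 + -54.0) = 957.5 / 946.0 = 1.012156
ε_A−B = (1.012156 − 1) × 1000 = 12.156‰
(The approximation ε ≈ δ_A − δ_B would give 11.5‰.)

12.16‰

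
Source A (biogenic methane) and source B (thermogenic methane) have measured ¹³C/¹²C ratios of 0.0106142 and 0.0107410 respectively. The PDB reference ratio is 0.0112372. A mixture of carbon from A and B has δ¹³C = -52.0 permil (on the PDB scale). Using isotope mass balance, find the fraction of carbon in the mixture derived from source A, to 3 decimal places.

0.695

δ_A = (0.0106142/0.0112372 − 1)×1000 = (0.944559 − 1)×1000 = -55.441 permil
δ_B = (0.0107410/0.0112372 − 1)×1000 = (0.955843 − 1)×1000 = -44.157 permil
f_A = (δ_mix − δ_B)/(δ_A − δ_B) = (-52.0 − (-44.157))/(-55.441 − (-44.157))
f_A = -7.843 / -11.284 = 0.6951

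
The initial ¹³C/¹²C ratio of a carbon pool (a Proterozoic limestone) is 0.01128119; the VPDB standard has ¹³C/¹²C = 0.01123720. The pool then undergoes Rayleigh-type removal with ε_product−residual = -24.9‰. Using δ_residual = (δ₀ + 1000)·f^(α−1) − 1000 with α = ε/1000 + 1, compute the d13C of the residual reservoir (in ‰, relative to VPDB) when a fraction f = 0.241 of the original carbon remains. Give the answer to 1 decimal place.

δ₀ = (0.01128119/0.01123720 − 1)×1000 = (1.003915 − 1)×1000 = 3.915‰
α − 1 = ε/1000 = -0.0249
f^(α−1) = 0.241^(-0.0249) = 1.036067
δ_res = (3.915 + 1000) × 1.036067 − 1000 = 1040.123 − 1000 = 40.12‰

40.1‰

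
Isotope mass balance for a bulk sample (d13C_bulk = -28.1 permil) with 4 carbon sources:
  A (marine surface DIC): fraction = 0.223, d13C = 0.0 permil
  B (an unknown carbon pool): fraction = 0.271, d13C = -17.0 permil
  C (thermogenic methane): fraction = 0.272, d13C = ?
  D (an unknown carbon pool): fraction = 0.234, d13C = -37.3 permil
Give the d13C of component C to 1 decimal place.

Isotope mass balance: δ_bulk = Σ fᵢ·δᵢ.
-28.1 = 0.223×(-0.0) + 0.271×(-17.0) + 0.272×δ_C + 0.234×(-37.3)
0.272·δ_C = -28.1 − (-13.335) = -14.765
δ_C = -14.765 / 0.272 = -54.28 permil

-54.3 permil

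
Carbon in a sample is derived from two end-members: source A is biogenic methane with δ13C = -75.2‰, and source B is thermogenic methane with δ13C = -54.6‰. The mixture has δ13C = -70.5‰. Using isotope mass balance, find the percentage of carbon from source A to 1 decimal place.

77.2%

δ_mix = f_A·δ_A + (1 − f_A)·δ_B  ⇒  f_A = (δ_mix − δ_B)/(δ_A − δ_B)
f_A = (-70.5 − (-54.6)) / (-75.2 − (-54.6))
f_A = -15.9 / -20.6 = 0.7718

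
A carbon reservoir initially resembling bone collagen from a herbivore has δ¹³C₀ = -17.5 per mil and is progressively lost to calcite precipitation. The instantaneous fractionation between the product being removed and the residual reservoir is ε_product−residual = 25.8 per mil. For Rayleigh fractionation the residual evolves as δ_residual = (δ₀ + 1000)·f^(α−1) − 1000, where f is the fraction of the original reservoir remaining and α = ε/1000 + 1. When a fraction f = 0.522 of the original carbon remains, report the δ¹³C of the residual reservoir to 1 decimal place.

-33.8 per mil

Rayleigh residual: δ_res = (δ₀ + 1000)·f^(α−1) − 1000
α = ε/1000 + 1 = 1.02580, so α − 1 = 0.02580
f^(α−1) = 0.522^(0.02580) = 0.983368
δ_res = (-17.5 + 1000) × 0.983368 − 1000 = 966.159 − 1000 = -33.84 per mil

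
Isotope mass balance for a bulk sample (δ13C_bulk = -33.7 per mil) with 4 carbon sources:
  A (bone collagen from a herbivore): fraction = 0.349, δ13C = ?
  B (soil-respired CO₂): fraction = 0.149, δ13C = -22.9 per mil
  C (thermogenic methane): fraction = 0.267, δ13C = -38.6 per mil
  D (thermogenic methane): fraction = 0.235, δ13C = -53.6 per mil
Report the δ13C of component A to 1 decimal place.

Isotope mass balance: δ_bulk = Σ fᵢ·δᵢ.
-33.7 = 0.349×δ_A + 0.149×(-22.9) + 0.267×(-38.6) + 0.235×(-53.6)
0.349·δ_A = -33.7 − (-26.314) = -7.386
δ_A = -7.386 / 0.349 = -21.16 per mil

-21.2 per mil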